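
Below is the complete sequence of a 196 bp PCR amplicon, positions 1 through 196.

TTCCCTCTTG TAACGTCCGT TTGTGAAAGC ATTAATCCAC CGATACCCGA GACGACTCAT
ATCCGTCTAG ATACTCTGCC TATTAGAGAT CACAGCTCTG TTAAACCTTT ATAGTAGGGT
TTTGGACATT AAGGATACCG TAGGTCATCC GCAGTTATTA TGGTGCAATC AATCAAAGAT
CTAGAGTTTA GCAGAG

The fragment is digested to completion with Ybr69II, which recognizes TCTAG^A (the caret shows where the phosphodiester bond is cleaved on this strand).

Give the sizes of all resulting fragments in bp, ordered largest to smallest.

Ybr69II sites (TCTAGA) start at positions 66, 180.
Ybr69II cuts after base 5 of each site (before the last base), so after positions 70, 184.
Linear molecule, 2 cuts → 3 fragments:
  1–70 → 70 bp
  71–184 → 114 bp
  185–196 → 12 bp
Sorted largest to smallest: 114, 70, 12 bp.

114, 70, 12 bp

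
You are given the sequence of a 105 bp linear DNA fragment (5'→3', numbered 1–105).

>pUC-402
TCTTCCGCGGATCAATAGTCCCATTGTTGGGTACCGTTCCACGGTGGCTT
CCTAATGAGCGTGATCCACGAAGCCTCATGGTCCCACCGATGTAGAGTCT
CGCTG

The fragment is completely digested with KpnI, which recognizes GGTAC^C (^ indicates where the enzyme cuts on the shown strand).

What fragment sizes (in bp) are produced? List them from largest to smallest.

71, 34 bp

The KpnI site (GGTACC) starts at position 30.
KpnI cuts after base 5 of each site (before the last base), so after position 34.
Linear molecule, 1 cut → 2 fragments:
  1–34 → 34 bp
  35–105 → 71 bp
Sorted largest to smallest: 71, 34 bp.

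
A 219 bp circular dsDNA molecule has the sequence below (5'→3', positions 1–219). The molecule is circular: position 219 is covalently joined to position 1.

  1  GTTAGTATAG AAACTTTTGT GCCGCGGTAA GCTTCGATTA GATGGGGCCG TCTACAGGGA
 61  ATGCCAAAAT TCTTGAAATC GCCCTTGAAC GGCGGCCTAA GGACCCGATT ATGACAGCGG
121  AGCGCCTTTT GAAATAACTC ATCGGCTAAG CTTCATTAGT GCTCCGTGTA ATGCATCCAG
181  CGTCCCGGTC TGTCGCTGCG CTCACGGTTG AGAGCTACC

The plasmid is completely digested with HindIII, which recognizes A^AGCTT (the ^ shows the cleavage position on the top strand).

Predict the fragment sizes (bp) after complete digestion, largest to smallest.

HindIII sites (AAGCTT) start at positions 29, 148.
HindIII cuts after the first base of each site, so after positions 29, 148.
Circular molecule, 2 cuts → 2 fragments:
  30–148 → 119 bp
  149–219 then 1–29 → 71 + 29 = 100 bp
Sorted largest to smallest: 119, 100 bp.

119, 100 bp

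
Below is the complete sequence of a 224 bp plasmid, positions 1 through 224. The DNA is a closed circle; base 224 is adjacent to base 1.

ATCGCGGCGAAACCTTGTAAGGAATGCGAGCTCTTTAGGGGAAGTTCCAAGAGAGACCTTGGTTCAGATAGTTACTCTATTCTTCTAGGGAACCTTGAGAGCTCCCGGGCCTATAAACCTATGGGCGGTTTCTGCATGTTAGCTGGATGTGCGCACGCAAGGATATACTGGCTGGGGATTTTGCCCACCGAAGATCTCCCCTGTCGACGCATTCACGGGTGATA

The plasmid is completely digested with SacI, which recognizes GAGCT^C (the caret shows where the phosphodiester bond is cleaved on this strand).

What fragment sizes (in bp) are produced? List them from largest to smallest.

SacI sites (GAGCTC) start at positions 28, 99.
SacI cuts after base 5 of each site (before the last base), so after positions 32, 103.
Circular molecule, 2 cuts → 2 fragments:
  33–103 → 71 bp
  104–224 then 1–32 → 121 + 32 = 153 bp
Sorted largest to smallest: 153, 71 bp.

153, 71 bp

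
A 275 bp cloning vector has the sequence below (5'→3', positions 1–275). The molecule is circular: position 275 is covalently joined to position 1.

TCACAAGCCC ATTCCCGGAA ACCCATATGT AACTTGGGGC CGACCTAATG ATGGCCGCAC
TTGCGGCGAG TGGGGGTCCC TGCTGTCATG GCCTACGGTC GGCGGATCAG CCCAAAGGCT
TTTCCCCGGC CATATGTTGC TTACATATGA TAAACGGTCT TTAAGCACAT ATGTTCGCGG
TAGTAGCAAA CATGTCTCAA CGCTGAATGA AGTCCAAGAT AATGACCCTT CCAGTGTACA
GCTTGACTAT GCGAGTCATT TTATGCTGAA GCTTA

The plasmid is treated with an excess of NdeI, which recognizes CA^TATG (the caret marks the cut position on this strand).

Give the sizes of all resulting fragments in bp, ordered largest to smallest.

131, 107, 24, 13 bp

NdeI sites (CATATG) start at positions 24, 131, 144, 168.
NdeI cuts after base 2 of each site, so after positions 25, 132, 145, 169.
Circular molecule, 4 cuts → 4 fragments:
  26–132 → 107 bp
  133–145 → 13 bp
  146–169 → 24 bp
  170–275 then 1–25 → 106 + 25 = 131 bp
Sorted largest to smallest: 131, 107, 24, 13 bp.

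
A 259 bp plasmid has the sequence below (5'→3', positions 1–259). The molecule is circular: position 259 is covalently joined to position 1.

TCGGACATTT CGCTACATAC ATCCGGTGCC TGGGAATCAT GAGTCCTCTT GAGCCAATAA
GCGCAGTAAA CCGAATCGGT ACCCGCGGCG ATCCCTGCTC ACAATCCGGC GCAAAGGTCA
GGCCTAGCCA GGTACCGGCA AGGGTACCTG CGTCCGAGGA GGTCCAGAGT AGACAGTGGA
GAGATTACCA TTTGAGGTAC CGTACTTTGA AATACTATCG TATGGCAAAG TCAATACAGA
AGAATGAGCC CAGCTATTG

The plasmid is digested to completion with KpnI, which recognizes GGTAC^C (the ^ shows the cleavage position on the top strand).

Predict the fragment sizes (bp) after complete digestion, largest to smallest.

141, 53, 53, 12 bp

KpnI sites (GGTACC) start at positions 78, 131, 143, 196.
KpnI cuts after base 5 of each site (before the last base), so after positions 82, 135, 147, 200.
Circular molecule, 4 cuts → 4 fragments:
  83–135 → 53 bp
  136–147 → 12 bp
  148–200 → 53 bp
  201–259 then 1–82 → 59 + 82 = 141 bp
Sorted largest to smallest: 141, 53, 53, 12 bp.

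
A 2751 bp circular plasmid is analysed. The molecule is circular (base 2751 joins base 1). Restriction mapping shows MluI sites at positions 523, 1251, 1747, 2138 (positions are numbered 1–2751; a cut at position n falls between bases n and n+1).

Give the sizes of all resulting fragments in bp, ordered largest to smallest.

Circular molecule, 4 cuts → 4 fragments:
  1251 − 523 = 728 bp
  1747 − 1251 = 496 bp
  2138 − 1747 = 391 bp
  wrap: 2751 − 2138 + 523 = 1136 bp
Sorted largest to smallest: 1136, 728, 496, 391 bp.

1136, 728, 496, 391 bp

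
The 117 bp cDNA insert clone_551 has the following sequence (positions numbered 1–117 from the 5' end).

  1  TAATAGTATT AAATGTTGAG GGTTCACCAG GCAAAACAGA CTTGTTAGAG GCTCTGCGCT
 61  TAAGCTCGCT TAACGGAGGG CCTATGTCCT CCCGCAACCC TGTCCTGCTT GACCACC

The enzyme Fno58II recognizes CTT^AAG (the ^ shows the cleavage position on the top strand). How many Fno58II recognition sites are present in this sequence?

1

CTTAAG occurs starting at position 59.
Fno58II cuts at 1 site.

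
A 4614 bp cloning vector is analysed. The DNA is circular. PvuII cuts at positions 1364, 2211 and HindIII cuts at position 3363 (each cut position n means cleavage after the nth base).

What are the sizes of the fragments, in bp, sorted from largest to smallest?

Combined cut positions (sorted): 1364, 2211, 3363.
Circular molecule, 3 cuts → 3 fragments:
  2211 − 1364 = 847 bp
  3363 − 2211 = 1152 bp
  wrap: 4614 − 3363 + 1364 = 2615 bp
Sorted largest to smallest: 2615, 1152, 847 bp.

2615, 1152, 847 bp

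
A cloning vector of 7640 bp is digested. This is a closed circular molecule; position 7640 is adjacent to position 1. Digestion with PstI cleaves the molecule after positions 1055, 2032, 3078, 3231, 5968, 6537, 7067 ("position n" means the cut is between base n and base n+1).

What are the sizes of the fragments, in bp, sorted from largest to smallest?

2737, 1628, 1046, 977, 569, 530, 153 bp

Circular molecule, 7 cuts → 7 fragments:
  2032 − 1055 = 977 bp
  3078 − 2032 = 1046 bp
  3231 − 3078 = 153 bp
  5968 − 3231 = 2737 bp
  6537 − 5968 = 569 bp
  7067 − 6537 = 530 bp
  wrap: 7640 − 7067 + 1055 = 1628 bp
Sorted largest to smallest: 2737, 1628, 1046, 977, 569, 530, 153 bp.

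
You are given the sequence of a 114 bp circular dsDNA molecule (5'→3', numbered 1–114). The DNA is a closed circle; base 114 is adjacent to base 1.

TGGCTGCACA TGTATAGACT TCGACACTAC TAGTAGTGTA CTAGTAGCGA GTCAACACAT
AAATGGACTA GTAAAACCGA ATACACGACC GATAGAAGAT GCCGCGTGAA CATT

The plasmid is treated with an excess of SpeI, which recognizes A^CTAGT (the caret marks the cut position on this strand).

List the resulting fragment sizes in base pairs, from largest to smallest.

76, 27, 11 bp

SpeI sites (ACTAGT) start at positions 29, 40, 67.
SpeI cuts after the first base of each site, so after positions 29, 40, 67.
Circular molecule, 3 cuts → 3 fragments:
  30–40 → 11 bp
  41–67 → 27 bp
  68–114 then 1–29 → 47 + 29 = 76 bp
Sorted largest to smallest: 76, 27, 11 bp.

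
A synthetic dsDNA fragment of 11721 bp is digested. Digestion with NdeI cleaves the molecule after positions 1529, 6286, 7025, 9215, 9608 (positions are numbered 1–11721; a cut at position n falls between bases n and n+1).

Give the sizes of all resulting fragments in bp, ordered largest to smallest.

Linear molecule, 5 cuts → 6 fragments:
  1529 − 0 = 1529 bp
  6286 − 1529 = 4757 bp
  7025 − 6286 = 739 bp
  9215 − 7025 = 2190 bp
  9608 − 9215 = 393 bp
  11721 − 9608 = 2113 bp
Sorted largest to smallest: 4757, 2190, 2113, 1529, 739, 393 bp.

4757, 2190, 2113, 1529, 739, 393 bp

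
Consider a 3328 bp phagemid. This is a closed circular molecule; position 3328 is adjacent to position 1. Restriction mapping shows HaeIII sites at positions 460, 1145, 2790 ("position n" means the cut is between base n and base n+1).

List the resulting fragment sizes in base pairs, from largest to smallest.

Circular molecule, 3 cuts → 3 fragments:
  1145 − 460 = 685 bp
  2790 − 1145 = 1645 bp
  wrap: 3328 − 2790 + 460 = 998 bp
Sorted largest to smallest: 1645, 998, 685 bp.

1645, 998, 685 bp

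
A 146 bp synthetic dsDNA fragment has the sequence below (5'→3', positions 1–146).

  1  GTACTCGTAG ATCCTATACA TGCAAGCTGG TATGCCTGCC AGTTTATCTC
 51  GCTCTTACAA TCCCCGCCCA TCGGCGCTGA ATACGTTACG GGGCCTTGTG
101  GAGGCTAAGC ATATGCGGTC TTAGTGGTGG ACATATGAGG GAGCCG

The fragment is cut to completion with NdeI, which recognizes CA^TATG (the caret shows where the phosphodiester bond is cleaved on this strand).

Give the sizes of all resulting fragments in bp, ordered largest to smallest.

NdeI sites (CATATG) start at positions 110, 132.
NdeI cuts after base 2 of each site, so after positions 111, 133.
Linear molecule, 2 cuts → 3 fragments:
  1–111 → 111 bp
  112–133 → 22 bp
  134–146 → 13 bp
Sorted largest to smallest: 111, 22, 13 bp.

111, 22, 13 bp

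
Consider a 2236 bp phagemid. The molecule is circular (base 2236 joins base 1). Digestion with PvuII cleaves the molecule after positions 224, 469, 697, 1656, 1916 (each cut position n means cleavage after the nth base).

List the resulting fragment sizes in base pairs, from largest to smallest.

Circular molecule, 5 cuts → 5 fragments:
  469 − 224 = 245 bp
  697 − 469 = 228 bp
  1656 − 697 = 959 bp
  1916 − 1656 = 260 bp
  wrap: 2236 − 1916 + 224 = 544 bp
Sorted largest to smallest: 959, 544, 260, 245, 228 bp.

959, 544, 260, 245, 228 bp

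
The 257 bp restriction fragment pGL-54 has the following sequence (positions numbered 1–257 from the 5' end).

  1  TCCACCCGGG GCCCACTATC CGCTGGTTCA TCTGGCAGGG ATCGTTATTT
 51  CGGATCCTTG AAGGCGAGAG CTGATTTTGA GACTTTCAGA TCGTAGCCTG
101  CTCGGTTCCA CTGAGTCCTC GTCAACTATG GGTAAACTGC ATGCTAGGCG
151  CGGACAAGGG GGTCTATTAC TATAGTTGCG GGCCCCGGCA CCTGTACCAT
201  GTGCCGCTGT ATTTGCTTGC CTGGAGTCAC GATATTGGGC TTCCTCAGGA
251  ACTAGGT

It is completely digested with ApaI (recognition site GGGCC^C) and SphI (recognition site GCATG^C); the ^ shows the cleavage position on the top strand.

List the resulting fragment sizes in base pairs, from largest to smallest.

ApaI sites (GGGCCC) start at positions 9, 180.
ApaI cuts after base 5 of each site (before the last base), so after positions 13, 184.
The SphI site (GCATGC) starts at position 139.
SphI cuts after base 5 of each site (before the last base), so after position 143.
Combined cut positions: 13, 143, 184.
Linear molecule, 3 cuts → 4 fragments:
  1–13 → 13 bp
  14–143 → 130 bp
  144–184 → 41 bp
  185–257 → 73 bp
Sorted largest to smallest: 130, 73, 41, 13 bp.

130, 73, 41, 13 bp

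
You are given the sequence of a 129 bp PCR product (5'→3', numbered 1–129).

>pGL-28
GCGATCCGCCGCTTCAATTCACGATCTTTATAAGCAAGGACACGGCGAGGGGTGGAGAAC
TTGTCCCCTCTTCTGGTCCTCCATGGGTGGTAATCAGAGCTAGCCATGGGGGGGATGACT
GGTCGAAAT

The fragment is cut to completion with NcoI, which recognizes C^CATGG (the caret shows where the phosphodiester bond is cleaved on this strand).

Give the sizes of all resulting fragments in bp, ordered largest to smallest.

NcoI sites (CCATGG) start at positions 81, 104.
NcoI cuts after the first base of each site, so after positions 81, 104.
Linear molecule, 2 cuts → 3 fragments:
  1–81 → 81 bp
  82–104 → 23 bp
  105–129 → 25 bp
Sorted largest to smallest: 81, 25, 23 bp.

81, 25, 23 bp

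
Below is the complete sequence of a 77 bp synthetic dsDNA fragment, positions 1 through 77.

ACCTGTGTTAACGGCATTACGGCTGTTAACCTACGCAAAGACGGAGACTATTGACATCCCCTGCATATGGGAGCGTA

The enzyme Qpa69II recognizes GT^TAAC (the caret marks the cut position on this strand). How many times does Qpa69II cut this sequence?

2

GTTAAC occurs starting at positions 7, 25.
Qpa69II cuts at 2 sites.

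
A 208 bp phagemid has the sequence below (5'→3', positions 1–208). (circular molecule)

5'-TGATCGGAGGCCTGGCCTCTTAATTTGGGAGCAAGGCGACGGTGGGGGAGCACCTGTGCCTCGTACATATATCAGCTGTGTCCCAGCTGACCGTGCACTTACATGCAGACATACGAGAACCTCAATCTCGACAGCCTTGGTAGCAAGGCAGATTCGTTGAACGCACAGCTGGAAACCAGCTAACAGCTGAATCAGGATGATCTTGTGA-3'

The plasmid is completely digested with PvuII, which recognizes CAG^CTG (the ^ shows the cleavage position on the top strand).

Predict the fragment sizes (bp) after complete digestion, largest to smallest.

PvuII sites (CAGCTG) start at positions 73, 84, 166, 184.
PvuII cuts after base 3 of each site, so after positions 75, 86, 168, 186.
Circular molecule, 4 cuts → 4 fragments:
  76–86 → 11 bp
  87–168 → 82 bp
  169–186 → 18 bp
  187–208 then 1–75 → 22 + 75 = 97 bp
Sorted largest to smallest: 97, 82, 18, 11 bp.

97, 82, 18, 11 bp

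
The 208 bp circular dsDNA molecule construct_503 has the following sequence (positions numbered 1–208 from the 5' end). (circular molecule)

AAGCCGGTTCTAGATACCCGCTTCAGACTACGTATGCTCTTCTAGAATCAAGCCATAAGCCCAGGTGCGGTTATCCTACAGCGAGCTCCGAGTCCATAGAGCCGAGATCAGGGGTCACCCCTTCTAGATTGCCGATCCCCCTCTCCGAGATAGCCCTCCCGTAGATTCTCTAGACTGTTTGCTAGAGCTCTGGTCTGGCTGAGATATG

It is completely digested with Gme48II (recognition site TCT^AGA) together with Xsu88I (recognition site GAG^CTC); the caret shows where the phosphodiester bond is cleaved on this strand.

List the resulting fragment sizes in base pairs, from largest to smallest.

46, 42, 40, 32, 32, 16 bp

Gme48II sites (TCTAGA) start at positions 9, 41, 123, 169.
Gme48II cuts after base 3 of each site, so after positions 11, 43, 125, 171.
Xsu88I sites (GAGCTC) start at positions 83, 185.
Xsu88I cuts after base 3 of each site, so after positions 85, 187.
Combined cut positions: 11, 43, 85, 125, 171, 187.
Circular molecule, 6 cuts → 6 fragments:
  12–43 → 32 bp
  44–85 → 42 bp
  86–125 → 40 bp
  126–171 → 46 bp
  172–187 → 16 bp
  188–208 then 1–11 → 21 + 11 = 32 bp
Sorted largest to smallest: 46, 42, 40, 32, 32, 16 bp.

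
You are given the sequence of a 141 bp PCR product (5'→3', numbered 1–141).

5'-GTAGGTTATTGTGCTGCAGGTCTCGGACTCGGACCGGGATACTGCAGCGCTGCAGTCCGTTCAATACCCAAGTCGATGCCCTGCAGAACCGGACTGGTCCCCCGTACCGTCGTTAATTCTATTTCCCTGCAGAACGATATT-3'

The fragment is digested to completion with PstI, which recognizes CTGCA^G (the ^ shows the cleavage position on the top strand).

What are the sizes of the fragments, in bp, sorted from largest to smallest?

46, 31, 28, 18, 10, 8 bp

PstI sites (CTGCAG) start at positions 14, 42, 50, 81, 127.
PstI cuts after base 5 of each site (before the last base), so after positions 18, 46, 54, 85, 131.
Linear molecule, 5 cuts → 6 fragments:
  1–18 → 18 bp
  19–46 → 28 bp
  47–54 → 8 bp
  55–85 → 31 bp
  86–131 → 46 bp
  132–141 → 10 bp
Sorted largest to smallest: 46, 31, 28, 18, 10, 8 bp.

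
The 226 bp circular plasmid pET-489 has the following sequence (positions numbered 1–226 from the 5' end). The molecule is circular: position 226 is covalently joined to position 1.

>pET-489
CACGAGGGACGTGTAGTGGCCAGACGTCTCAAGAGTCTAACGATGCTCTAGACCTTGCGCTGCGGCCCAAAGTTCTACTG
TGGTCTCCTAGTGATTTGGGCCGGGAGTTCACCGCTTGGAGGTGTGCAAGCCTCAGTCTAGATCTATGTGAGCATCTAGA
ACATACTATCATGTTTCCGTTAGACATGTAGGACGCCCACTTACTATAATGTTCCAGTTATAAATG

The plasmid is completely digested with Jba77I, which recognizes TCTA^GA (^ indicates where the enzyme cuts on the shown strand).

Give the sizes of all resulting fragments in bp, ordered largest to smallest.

118, 90, 18 bp

Jba77I sites (TCTAGA) start at positions 47, 137, 155.
Jba77I cuts after base 4 of each site, so after positions 50, 140, 158.
Circular molecule, 3 cuts → 3 fragments:
  51–140 → 90 bp
  141–158 → 18 bp
  159–226 then 1–50 → 68 + 50 = 118 bp
Sorted largest to smallest: 118, 90, 18 bp.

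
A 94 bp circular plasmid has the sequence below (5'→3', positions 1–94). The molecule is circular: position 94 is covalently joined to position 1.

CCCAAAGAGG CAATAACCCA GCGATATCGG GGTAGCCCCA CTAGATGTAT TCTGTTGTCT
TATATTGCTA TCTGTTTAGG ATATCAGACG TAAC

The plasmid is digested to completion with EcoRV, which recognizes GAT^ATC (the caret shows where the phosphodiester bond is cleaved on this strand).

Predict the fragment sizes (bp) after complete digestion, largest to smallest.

EcoRV sites (GATATC) start at positions 23, 80.
EcoRV cuts after base 3 of each site, so after positions 25, 82.
Circular molecule, 2 cuts → 2 fragments:
  26–82 → 57 bp
  83–94 then 1–25 → 12 + 25 = 37 bp
Sorted largest to smallest: 57, 37 bp.

57, 37 bp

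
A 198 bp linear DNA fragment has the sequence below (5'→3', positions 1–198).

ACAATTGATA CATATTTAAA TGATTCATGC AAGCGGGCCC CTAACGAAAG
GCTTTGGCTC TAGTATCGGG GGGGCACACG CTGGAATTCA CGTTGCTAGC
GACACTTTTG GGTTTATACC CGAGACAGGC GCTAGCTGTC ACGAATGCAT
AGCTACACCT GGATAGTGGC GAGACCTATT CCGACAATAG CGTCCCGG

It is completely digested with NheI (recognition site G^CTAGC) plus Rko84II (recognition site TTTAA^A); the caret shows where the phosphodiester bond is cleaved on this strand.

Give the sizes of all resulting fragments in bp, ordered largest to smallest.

NheI sites (GCTAGC) start at positions 95, 131.
NheI cuts after the first base of each site, so after positions 95, 131.
The Rko84II site (TTTAAA) starts at position 15.
Rko84II cuts after base 5 of each site (before the last base), so after position 19.
Combined cut positions: 19, 95, 131.
Linear molecule, 3 cuts → 4 fragments:
  1–19 → 19 bp
  20–95 → 76 bp
  96–131 → 36 bp
  132–198 → 67 bp
Sorted largest to smallest: 76, 67, 36, 19 bp.

76, 67, 36, 19 bp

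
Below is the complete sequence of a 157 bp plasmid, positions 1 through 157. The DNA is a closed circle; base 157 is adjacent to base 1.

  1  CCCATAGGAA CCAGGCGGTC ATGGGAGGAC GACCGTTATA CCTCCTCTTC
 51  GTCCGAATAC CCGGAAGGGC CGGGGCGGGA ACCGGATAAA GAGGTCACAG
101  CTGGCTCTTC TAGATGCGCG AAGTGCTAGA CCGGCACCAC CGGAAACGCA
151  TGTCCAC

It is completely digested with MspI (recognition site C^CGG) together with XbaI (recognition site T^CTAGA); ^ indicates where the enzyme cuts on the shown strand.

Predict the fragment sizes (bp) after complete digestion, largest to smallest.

78, 27, 22, 12, 9, 9 bp

MspI sites (CCGG) start at positions 61, 70, 82, 131, 140.
MspI cuts after the first base of each site, so after positions 61, 70, 82, 131, 140.
The XbaI site (TCTAGA) starts at position 109.
XbaI cuts after the first base of each site, so after position 109.
Combined cut positions: 61, 70, 82, 109, 131, 140.
Circular molecule, 6 cuts → 6 fragments:
  62–70 → 9 bp
  71–82 → 12 bp
  83–109 → 27 bp
  110–131 → 22 bp
  132–140 → 9 bp
  141–157 then 1–61 → 17 + 61 = 78 bp
Sorted largest to smallest: 78, 27, 22, 12, 9, 9 bp.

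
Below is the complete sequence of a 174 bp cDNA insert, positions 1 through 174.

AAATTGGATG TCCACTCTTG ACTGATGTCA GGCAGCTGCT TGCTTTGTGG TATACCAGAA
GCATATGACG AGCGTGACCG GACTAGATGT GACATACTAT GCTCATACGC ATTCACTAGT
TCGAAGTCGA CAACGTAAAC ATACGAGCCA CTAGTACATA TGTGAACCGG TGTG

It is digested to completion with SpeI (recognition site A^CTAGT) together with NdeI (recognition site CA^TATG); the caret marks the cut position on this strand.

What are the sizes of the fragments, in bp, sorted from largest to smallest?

63, 52, 35, 16, 8 bp

SpeI sites (ACTAGT) start at positions 115, 150.
SpeI cuts after the first base of each site, so after positions 115, 150.
NdeI sites (CATATG) start at positions 62, 157.
NdeI cuts after base 2 of each site, so after positions 63, 158.
Combined cut positions: 63, 115, 150, 158.
Linear molecule, 4 cuts → 5 fragments:
  1–63 → 63 bp
  64–115 → 52 bp
  116–150 → 35 bp
  151–158 → 8 bp
  159–174 → 16 bp
Sorted largest to smallest: 63, 52, 35, 16, 8 bp.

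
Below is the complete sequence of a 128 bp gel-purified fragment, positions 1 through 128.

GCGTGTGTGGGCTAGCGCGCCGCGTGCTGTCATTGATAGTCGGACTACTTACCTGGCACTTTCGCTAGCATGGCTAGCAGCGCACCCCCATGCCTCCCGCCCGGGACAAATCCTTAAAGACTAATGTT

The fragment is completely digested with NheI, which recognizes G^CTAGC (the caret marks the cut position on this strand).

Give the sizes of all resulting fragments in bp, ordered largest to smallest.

55, 53, 11, 9 bp

NheI sites (GCTAGC) start at positions 11, 64, 73.
NheI cuts after the first base of each site, so after positions 11, 64, 73.
Linear molecule, 3 cuts → 4 fragments:
  1–11 → 11 bp
  12–64 → 53 bp
  65–73 → 9 bp
  74–128 → 55 bp
Sorted largest to smallest: 55, 53, 11, 9 bp.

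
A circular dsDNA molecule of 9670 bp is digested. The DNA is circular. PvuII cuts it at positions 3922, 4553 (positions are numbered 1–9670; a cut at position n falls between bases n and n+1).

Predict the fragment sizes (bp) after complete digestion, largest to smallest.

9039, 631 bp

Circular molecule, 2 cuts → 2 fragments:
  4553 − 3922 = 631 bp
  wrap: 9670 − 4553 + 3922 = 9039 bp
Sorted largest to smallest: 9039, 631 bp.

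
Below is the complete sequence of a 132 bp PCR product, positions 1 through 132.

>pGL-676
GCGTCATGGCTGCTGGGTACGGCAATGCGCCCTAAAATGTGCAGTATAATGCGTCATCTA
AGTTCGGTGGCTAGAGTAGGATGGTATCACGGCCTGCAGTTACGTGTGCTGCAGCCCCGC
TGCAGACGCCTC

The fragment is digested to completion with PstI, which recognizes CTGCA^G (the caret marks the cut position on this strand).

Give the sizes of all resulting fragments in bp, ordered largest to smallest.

PstI sites (CTGCAG) start at positions 94, 109, 120.
PstI cuts after base 5 of each site (before the last base), so after positions 98, 113, 124.
Linear molecule, 3 cuts → 4 fragments:
  1–98 → 98 bp
  99–113 → 15 bp
  114–124 → 11 bp
  125–132 → 8 bp
Sorted largest to smallest: 98, 15, 11, 8 bp.

98, 15, 11, 8 bp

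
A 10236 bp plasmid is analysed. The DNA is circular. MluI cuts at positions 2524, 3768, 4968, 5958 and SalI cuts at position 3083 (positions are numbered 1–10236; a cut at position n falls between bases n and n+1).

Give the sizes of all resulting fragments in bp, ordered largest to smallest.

Combined cut positions (sorted): 2524, 3083, 3768, 4968, 5958.
Circular molecule, 5 cuts → 5 fragments:
  3083 − 2524 = 559 bp
  3768 − 3083 = 685 bp
  4968 − 3768 = 1200 bp
  5958 − 4968 = 990 bp
  wrap: 10236 − 5958 + 2524 = 6802 bp
Sorted largest to smallest: 6802, 1200, 990, 685, 559 bp.

6802, 1200, 990, 685, 559 bp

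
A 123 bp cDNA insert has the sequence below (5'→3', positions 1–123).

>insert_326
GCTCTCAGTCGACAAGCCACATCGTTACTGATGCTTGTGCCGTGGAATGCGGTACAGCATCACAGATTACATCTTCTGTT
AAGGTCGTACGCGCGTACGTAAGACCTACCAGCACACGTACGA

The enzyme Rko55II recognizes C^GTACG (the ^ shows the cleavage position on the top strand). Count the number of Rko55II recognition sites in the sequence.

CGTACG occurs starting at positions 86, 94, 117.
Rko55II cuts at 3 sites.

3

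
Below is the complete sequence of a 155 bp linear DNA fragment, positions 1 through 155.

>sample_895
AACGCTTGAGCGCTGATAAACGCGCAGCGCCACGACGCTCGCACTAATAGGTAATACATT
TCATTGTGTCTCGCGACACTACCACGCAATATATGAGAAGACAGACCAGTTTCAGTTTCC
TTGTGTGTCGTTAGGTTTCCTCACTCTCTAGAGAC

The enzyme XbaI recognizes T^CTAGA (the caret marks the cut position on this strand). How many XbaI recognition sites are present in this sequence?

TCTAGA occurs starting at position 147.
XbaI cuts at 1 site.

1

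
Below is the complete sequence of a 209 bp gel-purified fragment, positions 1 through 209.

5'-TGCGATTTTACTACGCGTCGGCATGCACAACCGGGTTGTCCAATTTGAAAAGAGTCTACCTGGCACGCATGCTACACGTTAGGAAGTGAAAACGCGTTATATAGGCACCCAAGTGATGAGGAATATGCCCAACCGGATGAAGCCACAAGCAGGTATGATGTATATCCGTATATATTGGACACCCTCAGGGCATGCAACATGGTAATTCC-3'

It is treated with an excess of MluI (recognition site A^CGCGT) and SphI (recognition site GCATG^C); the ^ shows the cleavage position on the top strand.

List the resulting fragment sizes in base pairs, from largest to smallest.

MluI sites (ACGCGT) start at positions 13, 92.
MluI cuts after the first base of each site, so after positions 13, 92.
SphI sites (GCATGC) start at positions 21, 67, 190.
SphI cuts after base 5 of each site (before the last base), so after positions 25, 71, 194.
Combined cut positions: 13, 25, 71, 92, 194.
Linear molecule, 5 cuts → 6 fragments:
  1–13 → 13 bp
  14–25 → 12 bp
  26–71 → 46 bp
  72–92 → 21 bp
  93–194 → 102 bp
  195–209 → 15 bp
Sorted largest to smallest: 102, 46, 21, 15, 13, 12 bp.

102, 46, 21, 15, 13, 12 bp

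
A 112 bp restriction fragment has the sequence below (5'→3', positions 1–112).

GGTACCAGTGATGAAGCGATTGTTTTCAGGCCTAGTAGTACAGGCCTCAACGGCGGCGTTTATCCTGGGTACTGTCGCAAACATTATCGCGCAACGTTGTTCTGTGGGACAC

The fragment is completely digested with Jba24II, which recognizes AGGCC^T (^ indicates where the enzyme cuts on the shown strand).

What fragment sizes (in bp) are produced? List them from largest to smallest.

Jba24II sites (AGGCCT) start at positions 28, 42.
Jba24II cuts after base 5 of each site (before the last base), so after positions 32, 46.
Linear molecule, 2 cuts → 3 fragments:
  1–32 → 32 bp
  33–46 → 14 bp
  47–112 → 66 bp
Sorted largest to smallest: 66, 32, 14 bp.

66, 32, 14 bp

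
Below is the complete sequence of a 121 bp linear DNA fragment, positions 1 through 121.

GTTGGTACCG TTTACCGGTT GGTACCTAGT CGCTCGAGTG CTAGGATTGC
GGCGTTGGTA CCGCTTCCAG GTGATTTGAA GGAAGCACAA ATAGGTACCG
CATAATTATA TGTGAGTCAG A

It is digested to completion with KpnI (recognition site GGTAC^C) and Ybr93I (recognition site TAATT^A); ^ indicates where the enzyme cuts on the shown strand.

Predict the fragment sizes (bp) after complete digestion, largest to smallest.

KpnI sites (GGTACC) start at positions 4, 21, 57, 94.
KpnI cuts after base 5 of each site (before the last base), so after positions 8, 25, 61, 98.
The Ybr93I site (TAATTA) starts at position 103.
Ybr93I cuts after base 5 of each site (before the last base), so after position 107.
Combined cut positions: 8, 25, 61, 98, 107.
Linear molecule, 5 cuts → 6 fragments:
  1–8 → 8 bp
  9–25 → 17 bp
  26–61 → 36 bp
  62–98 → 37 bp
  99–107 → 9 bp
  108–121 → 14 bp
Sorted largest to smallest: 37, 36, 17, 14, 9, 8 bp.

37, 36, 17, 14, 9, 8 bp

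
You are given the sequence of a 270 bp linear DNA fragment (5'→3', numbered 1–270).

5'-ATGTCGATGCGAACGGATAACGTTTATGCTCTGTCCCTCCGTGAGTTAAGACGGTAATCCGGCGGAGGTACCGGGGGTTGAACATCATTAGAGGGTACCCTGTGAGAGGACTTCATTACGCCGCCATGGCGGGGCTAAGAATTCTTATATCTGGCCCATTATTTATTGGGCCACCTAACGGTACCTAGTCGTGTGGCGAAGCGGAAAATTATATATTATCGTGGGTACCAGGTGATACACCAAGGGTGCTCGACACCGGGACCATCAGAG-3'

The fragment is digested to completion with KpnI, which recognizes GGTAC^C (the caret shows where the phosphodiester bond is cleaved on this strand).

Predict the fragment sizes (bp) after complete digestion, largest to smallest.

KpnI sites (GGTACC) start at positions 67, 94, 180, 224.
KpnI cuts after base 5 of each site (before the last base), so after positions 71, 98, 184, 228.
Linear molecule, 4 cuts → 5 fragments:
  1–71 → 71 bp
  72–98 → 27 bp
  99–184 → 86 bp
  185–228 → 44 bp
  229–270 → 42 bp
Sorted largest to smallest: 86, 71, 44, 42, 27 bp.

86, 71, 44, 42, 27 bp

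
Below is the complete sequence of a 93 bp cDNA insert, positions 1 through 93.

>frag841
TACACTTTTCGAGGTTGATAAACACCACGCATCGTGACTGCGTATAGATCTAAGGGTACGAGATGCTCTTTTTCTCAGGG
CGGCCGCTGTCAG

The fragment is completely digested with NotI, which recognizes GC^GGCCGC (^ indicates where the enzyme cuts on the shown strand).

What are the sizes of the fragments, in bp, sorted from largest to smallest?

81, 12 bp

The NotI site (GCGGCCGC) starts at position 80.
NotI cuts after base 2 of each site, so after position 81.
Linear molecule, 1 cut → 2 fragments:
  1–81 → 81 bp
  82–93 → 12 bp
Sorted largest to smallest: 81, 12 bp.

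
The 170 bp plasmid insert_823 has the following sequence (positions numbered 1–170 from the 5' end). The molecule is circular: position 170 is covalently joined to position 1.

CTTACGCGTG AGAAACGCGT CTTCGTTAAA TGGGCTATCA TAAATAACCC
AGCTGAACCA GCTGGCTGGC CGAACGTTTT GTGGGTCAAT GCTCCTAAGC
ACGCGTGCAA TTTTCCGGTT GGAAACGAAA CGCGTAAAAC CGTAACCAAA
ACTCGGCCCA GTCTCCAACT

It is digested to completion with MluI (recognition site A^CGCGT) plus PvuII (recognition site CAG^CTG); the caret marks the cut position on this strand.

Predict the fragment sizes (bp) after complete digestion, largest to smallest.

44, 40, 37, 29, 11, 9 bp

MluI sites (ACGCGT) start at positions 4, 15, 101, 130.
MluI cuts after the first base of each site, so after positions 4, 15, 101, 130.
PvuII sites (CAGCTG) start at positions 50, 59.
PvuII cuts after base 3 of each site, so after positions 52, 61.
Combined cut positions: 4, 15, 52, 61, 101, 130.
Circular molecule, 6 cuts → 6 fragments:
  5–15 → 11 bp
  16–52 → 37 bp
  53–61 → 9 bp
  62–101 → 40 bp
  102–130 → 29 bp
  131–170 then 1–4 → 40 + 4 = 44 bp
Sorted largest to smallest: 44, 40, 37, 29, 11, 9 bp.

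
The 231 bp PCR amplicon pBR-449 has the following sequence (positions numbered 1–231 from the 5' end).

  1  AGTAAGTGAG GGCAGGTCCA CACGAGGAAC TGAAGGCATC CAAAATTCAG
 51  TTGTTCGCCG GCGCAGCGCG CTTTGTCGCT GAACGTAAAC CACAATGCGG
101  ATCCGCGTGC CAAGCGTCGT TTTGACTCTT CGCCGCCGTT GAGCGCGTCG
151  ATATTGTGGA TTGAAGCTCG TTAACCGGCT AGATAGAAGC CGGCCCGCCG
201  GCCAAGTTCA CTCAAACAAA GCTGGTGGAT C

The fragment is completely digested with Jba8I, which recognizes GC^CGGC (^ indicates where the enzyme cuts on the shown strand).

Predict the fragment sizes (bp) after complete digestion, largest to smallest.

Jba8I sites (GCCGGC) start at positions 57, 189, 197.
Jba8I cuts after base 2 of each site, so after positions 58, 190, 198.
Linear molecule, 3 cuts → 4 fragments:
  1–58 → 58 bp
  59–190 → 132 bp
  191–198 → 8 bp
  199–231 → 33 bp
Sorted largest to smallest: 132, 58, 33, 8 bp.

132, 58, 33, 8 bp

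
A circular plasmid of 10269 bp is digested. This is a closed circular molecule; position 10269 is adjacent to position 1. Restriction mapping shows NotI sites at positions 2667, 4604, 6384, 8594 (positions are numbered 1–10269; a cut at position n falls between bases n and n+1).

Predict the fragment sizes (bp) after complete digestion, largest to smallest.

4342, 2210, 1937, 1780 bp

Circular molecule, 4 cuts → 4 fragments:
  4604 − 2667 = 1937 bp
  6384 − 4604 = 1780 bp
  8594 − 6384 = 2210 bp
  wrap: 10269 − 8594 + 2667 = 4342 bp
Sorted largest to smallest: 4342, 2210, 1937, 1780 bp.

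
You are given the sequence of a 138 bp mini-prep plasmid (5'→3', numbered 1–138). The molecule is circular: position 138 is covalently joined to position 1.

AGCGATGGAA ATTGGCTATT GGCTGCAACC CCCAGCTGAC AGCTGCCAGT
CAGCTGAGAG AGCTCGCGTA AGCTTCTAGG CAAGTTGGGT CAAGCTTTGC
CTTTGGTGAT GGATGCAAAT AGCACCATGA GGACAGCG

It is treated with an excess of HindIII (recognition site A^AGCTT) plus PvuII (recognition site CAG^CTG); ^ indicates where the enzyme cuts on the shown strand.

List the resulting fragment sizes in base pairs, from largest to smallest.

81, 22, 17, 11, 7 bp

HindIII sites (AAGCTT) start at positions 70, 92.
HindIII cuts after the first base of each site, so after positions 70, 92.
PvuII sites (CAGCTG) start at positions 33, 40, 51.
PvuII cuts after base 3 of each site, so after positions 35, 42, 53.
Combined cut positions: 35, 42, 53, 70, 92.
Circular molecule, 5 cuts → 5 fragments:
  36–42 → 7 bp
  43–53 → 11 bp
  54–70 → 17 bp
  71–92 → 22 bp
  93–138 then 1–35 → 46 + 35 = 81 bp
Sorted largest to smallest: 81, 22, 17, 11, 7 bp.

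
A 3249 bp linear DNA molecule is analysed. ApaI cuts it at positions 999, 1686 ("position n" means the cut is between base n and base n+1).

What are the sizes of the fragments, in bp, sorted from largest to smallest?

1563, 999, 687 bp

Linear molecule, 2 cuts → 3 fragments:
  999 − 0 = 999 bp
  1686 − 999 = 687 bp
  3249 − 1686 = 1563 bp
Sorted largest to smallest: 1563, 999, 687 bp.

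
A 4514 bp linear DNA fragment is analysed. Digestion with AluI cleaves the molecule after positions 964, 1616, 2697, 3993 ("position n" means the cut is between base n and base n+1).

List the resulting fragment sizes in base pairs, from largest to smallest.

1296, 1081, 964, 652, 521 bp

Linear molecule, 4 cuts → 5 fragments:
  964 − 0 = 964 bp
  1616 − 964 = 652 bp
  2697 − 1616 = 1081 bp
  3993 − 2697 = 1296 bp
  4514 − 3993 = 521 bp
Sorted largest to smallest: 1296, 1081, 964, 652, 521 bp.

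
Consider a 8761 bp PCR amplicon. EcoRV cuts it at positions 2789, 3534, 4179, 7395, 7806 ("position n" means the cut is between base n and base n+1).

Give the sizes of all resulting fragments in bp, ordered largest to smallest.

3216, 2789, 955, 745, 645, 411 bp

Linear molecule, 5 cuts → 6 fragments:
  2789 − 0 = 2789 bp
  3534 − 2789 = 745 bp
  4179 − 3534 = 645 bp
  7395 − 4179 = 3216 bp
  7806 − 7395 = 411 bp
  8761 − 7806 = 955 bp
Sorted largest to smallest: 3216, 2789, 955, 745, 645, 411 bp.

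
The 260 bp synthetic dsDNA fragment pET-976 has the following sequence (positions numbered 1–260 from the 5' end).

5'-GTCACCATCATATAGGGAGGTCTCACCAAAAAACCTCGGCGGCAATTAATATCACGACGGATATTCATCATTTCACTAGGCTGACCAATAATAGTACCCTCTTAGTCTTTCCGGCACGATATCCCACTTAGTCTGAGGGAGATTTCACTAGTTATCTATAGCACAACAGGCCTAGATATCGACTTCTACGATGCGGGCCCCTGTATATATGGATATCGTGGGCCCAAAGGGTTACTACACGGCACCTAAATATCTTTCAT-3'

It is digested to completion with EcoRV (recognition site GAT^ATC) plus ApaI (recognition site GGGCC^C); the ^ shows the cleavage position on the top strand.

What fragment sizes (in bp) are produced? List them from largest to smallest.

120, 57, 36, 22, 15, 10 bp

EcoRV sites (GATATC) start at positions 118, 175, 212.
EcoRV cuts after base 3 of each site, so after positions 120, 177, 214.
ApaI sites (GGGCCC) start at positions 195, 220.
ApaI cuts after base 5 of each site (before the last base), so after positions 199, 224.
Combined cut positions: 120, 177, 199, 214, 224.
Linear molecule, 5 cuts → 6 fragments:
  1–120 → 120 bp
  121–177 → 57 bp
  178–199 → 22 bp
  200–214 → 15 bp
  215–224 → 10 bp
  225–260 → 36 bp
Sorted largest to smallest: 120, 57, 36, 22, 15, 10 bp.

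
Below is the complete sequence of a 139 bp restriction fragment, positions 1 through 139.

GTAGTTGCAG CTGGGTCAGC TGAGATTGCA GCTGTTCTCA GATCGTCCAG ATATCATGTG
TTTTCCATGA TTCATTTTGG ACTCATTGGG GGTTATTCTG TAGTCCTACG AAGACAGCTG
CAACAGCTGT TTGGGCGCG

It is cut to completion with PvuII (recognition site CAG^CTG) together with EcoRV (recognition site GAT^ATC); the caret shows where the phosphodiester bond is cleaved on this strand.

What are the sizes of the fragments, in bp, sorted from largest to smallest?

PvuII sites (CAGCTG) start at positions 8, 17, 29, 115, 124.
PvuII cuts after base 3 of each site, so after positions 10, 19, 31, 117, 126.
The EcoRV site (GATATC) starts at position 50.
EcoRV cuts after base 3 of each site, so after position 52.
Combined cut positions: 10, 19, 31, 52, 117, 126.
Linear molecule, 6 cuts → 7 fragments:
  1–10 → 10 bp
  11–19 → 9 bp
  20–31 → 12 bp
  32–52 → 21 bp
  53–117 → 65 bp
  118–126 → 9 bp
  127–139 → 13 bp
Sorted largest to smallest: 65, 21, 13, 12, 10, 9, 9 bp.

65, 21, 13, 12, 10, 9, 9 bp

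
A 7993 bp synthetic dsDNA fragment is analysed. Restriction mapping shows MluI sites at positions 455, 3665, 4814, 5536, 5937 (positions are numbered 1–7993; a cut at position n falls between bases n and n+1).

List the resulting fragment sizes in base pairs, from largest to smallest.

3210, 2056, 1149, 722, 455, 401 bp

Linear molecule, 5 cuts → 6 fragments:
  455 − 0 = 455 bp
  3665 − 455 = 3210 bp
  4814 − 3665 = 1149 bp
  5536 − 4814 = 722 bp
  5937 − 5536 = 401 bp
  7993 − 5937 = 2056 bp
Sorted largest to smallest: 3210, 2056, 1149, 722, 455, 401 bp.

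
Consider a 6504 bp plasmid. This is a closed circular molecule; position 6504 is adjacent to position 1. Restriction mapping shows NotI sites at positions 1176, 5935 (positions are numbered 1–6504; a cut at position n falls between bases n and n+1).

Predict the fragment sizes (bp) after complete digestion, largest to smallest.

4759, 1745 bp

Circular molecule, 2 cuts → 2 fragments:
  5935 − 1176 = 4759 bp
  wrap: 6504 − 5935 + 1176 = 1745 bp
Sorted largest to smallest: 4759, 1745 bp.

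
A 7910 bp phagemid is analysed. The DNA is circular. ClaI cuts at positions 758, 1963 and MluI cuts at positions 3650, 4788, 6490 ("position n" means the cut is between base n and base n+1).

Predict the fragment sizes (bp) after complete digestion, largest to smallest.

2178, 1702, 1687, 1205, 1138 bp

Combined cut positions (sorted): 758, 1963, 3650, 4788, 6490.
Circular molecule, 5 cuts → 5 fragments:
  1963 − 758 = 1205 bp
  3650 − 1963 = 1687 bp
  4788 − 3650 = 1138 bp
  6490 − 4788 = 1702 bp
  wrap: 7910 − 6490 + 758 = 2178 bp
Sorted largest to smallest: 2178, 1702, 1687, 1205, 1138 bp.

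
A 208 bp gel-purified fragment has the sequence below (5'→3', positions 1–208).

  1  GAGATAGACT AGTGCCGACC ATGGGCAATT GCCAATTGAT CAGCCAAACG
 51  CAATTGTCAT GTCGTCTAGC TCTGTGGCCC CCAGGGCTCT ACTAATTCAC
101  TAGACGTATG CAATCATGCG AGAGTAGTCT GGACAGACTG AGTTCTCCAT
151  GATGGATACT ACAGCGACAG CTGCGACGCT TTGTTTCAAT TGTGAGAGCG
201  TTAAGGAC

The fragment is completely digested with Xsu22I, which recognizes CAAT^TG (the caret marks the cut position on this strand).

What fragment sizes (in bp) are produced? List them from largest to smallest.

136, 29, 18, 18, 7 bp

Xsu22I sites (CAATTG) start at positions 26, 33, 51, 187.
Xsu22I cuts after base 4 of each site, so after positions 29, 36, 54, 190.
Linear molecule, 4 cuts → 5 fragments:
  1–29 → 29 bp
  30–36 → 7 bp
  37–54 → 18 bp
  55–190 → 136 bp
  191–208 → 18 bp
Sorted largest to smallest: 136, 29, 18, 18, 7 bp.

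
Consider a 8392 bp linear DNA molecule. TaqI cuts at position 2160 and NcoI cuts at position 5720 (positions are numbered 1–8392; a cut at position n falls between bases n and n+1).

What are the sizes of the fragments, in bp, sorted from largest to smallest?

Combined cut positions (sorted): 2160, 5720.
Linear molecule, 2 cuts → 3 fragments:
  2160 − 0 = 2160 bp
  5720 − 2160 = 3560 bp
  8392 − 5720 = 2672 bp
Sorted largest to smallest: 3560, 2672, 2160 bp.

3560, 2672, 2160 bp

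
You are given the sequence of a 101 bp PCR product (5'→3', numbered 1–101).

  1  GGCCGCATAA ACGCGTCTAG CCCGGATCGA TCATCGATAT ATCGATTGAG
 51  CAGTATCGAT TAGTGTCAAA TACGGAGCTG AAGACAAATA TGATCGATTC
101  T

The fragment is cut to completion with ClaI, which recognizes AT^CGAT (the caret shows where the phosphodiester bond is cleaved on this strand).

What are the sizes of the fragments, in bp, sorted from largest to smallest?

38, 27, 14, 8, 7, 7 bp

ClaI sites (ATCGAT) start at positions 26, 33, 41, 55, 93.
ClaI cuts after base 2 of each site, so after positions 27, 34, 42, 56, 94.
Linear molecule, 5 cuts → 6 fragments:
  1–27 → 27 bp
  28–34 → 7 bp
  35–42 → 8 bp
  43–56 → 14 bp
  57–94 → 38 bp
  95–101 → 7 bp
Sorted largest to smallest: 38, 27, 14, 8, 7, 7 bp.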